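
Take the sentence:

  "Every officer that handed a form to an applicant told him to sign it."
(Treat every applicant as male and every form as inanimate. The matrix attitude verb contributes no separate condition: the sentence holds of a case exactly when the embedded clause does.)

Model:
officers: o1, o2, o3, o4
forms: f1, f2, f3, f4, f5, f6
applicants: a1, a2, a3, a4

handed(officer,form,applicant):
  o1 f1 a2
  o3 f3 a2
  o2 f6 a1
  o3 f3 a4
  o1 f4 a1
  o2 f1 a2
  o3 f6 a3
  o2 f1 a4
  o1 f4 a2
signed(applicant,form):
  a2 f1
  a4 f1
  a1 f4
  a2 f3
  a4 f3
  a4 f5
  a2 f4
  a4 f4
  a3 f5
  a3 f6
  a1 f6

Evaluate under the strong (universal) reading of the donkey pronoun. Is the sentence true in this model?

True

"him" takes "an applicant" as antecedent and "it" takes "a form"; both are donkey pronouns co-varying with the restrictor.
Strong reading: for every (o,f,a) with handed(o,f,a), signed(a,f).
Restrictor triples: (o1,f1,a2)→signed(a2,f1) ✓  (o1,f4,a1)→signed(a1,f4) ✓  (o1,f4,a2)→signed(a2,f4) ✓  (o2,f1,a2)→signed(a2,f1) ✓  (o2,f1,a4)→signed(a4,f1) ✓  (o2,f6,a1)→signed(a1,f6) ✓  (o3,f3,a2)→signed(a2,f3) ✓  (o3,f3,a4)→signed(a4,f3) ✓  (o3,f6,a3)→signed(a3,f6) ✓
Every restrictor triple satisfies the scope.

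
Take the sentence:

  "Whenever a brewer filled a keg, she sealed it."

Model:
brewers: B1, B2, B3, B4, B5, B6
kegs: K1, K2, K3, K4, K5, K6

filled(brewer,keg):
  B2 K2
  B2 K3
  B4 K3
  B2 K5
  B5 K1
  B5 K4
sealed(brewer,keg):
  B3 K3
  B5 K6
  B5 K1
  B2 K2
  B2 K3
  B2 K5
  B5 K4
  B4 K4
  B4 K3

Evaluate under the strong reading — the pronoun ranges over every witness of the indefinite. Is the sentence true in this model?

"it" takes "a keg" as antecedent — a donkey pronoun bound across the clause boundary.
Strong reading: for every (b,k) with filled(b,k), sealed(b,k).
Restrictor pairs: (B2,K2) ✓  (B2,K3) ✓  (B2,K5) ✓  (B4,K3) ✓  (B5,K1) ✓  (B5,K4) ✓
Every restrictor pair satisfies the scope.

True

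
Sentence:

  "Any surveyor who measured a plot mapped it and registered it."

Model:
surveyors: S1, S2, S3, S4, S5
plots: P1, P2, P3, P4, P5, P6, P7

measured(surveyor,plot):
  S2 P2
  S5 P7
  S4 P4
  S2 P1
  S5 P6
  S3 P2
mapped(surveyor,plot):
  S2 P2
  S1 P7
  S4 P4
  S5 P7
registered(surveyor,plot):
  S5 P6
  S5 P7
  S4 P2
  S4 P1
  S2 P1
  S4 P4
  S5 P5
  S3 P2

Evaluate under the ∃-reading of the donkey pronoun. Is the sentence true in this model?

"it" takes "a plot" as antecedent — a donkey pronoun bound across the clause boundary.
Weak reading: every surveyor s with some measured-plot has at least one measured-plot p such that mapped(s,p) ∧ registered(s,p).
Per surveyor: S2:✗  S3:✗  S4:✓  S5:✓
S2 has no witness among its measured-plots.

False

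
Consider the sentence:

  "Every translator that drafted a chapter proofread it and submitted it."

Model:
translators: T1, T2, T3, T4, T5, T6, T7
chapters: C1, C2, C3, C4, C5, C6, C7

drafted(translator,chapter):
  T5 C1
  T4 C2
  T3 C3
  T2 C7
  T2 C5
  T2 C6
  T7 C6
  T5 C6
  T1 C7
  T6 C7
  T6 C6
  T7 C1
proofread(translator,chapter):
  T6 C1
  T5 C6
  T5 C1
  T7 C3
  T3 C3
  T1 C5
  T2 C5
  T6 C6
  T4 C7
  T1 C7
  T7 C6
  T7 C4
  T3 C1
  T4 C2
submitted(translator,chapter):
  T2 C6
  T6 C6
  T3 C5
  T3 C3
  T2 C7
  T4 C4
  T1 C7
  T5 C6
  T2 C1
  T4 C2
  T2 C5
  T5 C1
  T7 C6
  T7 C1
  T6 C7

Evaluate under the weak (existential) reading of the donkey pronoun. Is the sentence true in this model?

True

"it" takes "a chapter" as antecedent — a donkey pronoun bound across the clause boundary.
Weak reading: every translator t with some drafted-chapter has at least one drafted-chapter c such that proofread(t,c) ∧ submitted(t,c).
Per translator: T1:✓  T2:✓  T3:✓  T4:✓  T5:✓  T6:✓  T7:✓
Every translator in the restrictor has a witness.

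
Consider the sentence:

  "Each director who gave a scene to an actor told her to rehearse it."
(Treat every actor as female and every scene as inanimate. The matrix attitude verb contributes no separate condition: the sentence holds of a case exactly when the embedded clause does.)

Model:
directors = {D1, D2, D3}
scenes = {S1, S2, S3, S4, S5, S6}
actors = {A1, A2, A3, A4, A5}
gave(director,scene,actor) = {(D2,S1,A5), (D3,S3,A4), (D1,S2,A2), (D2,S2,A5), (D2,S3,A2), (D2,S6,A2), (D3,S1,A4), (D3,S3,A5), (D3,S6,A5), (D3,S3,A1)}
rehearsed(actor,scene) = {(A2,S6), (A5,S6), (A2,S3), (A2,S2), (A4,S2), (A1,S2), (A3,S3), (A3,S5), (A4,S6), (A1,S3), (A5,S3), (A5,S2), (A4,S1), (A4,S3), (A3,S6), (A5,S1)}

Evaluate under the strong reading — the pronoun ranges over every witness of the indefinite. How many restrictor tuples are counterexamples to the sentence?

"her" takes "an actor" as antecedent and "it" takes "a scene"; both are donkey pronouns co-varying with the restrictor.
Strong reading: for every (d,s,a) with gave(d,s,a), rehearsed(a,s).
Restrictor triples: (D1,S2,A2)→rehearsed(A2,S2) ✓  (D2,S1,A5)→rehearsed(A5,S1) ✓  (D2,S2,A5)→rehearsed(A5,S2) ✓  (D2,S3,A2)→rehearsed(A2,S3) ✓  (D2,S6,A2)→rehearsed(A2,S6) ✓  (D3,S1,A4)→rehearsed(A4,S1) ✓  (D3,S3,A1)→rehearsed(A1,S3) ✓  (D3,S3,A4)→rehearsed(A4,S3) ✓  (D3,S3,A5)→rehearsed(A5,S3) ✓  (D3,S6,A5)→rehearsed(A5,S6) ✓
Counterexamples (restrictor triples failing the scope): 0.

0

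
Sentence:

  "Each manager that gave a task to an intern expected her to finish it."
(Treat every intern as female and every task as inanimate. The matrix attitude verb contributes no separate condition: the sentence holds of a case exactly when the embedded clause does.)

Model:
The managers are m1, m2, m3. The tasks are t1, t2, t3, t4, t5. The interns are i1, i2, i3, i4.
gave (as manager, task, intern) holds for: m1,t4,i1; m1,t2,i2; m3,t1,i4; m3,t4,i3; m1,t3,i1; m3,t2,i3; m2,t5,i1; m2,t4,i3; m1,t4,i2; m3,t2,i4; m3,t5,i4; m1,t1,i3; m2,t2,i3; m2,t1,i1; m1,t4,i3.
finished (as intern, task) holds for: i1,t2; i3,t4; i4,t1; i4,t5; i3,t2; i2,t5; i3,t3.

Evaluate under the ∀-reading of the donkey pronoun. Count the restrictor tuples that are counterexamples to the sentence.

8

"her" takes "an intern" as antecedent and "it" takes "a task"; both are donkey pronouns co-varying with the restrictor.
Strong reading: for every (m,t,i) with gave(m,t,i), finished(i,t).
Restrictor triples: (m1,t1,i3)→finished(i3,t1) ✗  (m1,t2,i2)→finished(i2,t2) ✗  (m1,t3,i1)→finished(i1,t3) ✗  (m1,t4,i1)→finished(i1,t4) ✗  (m1,t4,i2)→finished(i2,t4) ✗  (m1,t4,i3)→finished(i3,t4) ✓  (m2,t1,i1)→finished(i1,t1) ✗  (m2,t2,i3)→finished(i3,t2) ✓  (m2,t4,i3)→finished(i3,t4) ✓  (m2,t5,i1)→finished(i1,t5) ✗  (m3,t1,i4)→finished(i4,t1) ✓  (m3,t2,i3)→finished(i3,t2) ✓  (m3,t2,i4)→finished(i4,t2) ✗  (m3,t4,i3)→finished(i3,t4) ✓  (m3,t5,i4)→finished(i4,t5) ✓
Counterexamples (restrictor triples failing the scope): 8.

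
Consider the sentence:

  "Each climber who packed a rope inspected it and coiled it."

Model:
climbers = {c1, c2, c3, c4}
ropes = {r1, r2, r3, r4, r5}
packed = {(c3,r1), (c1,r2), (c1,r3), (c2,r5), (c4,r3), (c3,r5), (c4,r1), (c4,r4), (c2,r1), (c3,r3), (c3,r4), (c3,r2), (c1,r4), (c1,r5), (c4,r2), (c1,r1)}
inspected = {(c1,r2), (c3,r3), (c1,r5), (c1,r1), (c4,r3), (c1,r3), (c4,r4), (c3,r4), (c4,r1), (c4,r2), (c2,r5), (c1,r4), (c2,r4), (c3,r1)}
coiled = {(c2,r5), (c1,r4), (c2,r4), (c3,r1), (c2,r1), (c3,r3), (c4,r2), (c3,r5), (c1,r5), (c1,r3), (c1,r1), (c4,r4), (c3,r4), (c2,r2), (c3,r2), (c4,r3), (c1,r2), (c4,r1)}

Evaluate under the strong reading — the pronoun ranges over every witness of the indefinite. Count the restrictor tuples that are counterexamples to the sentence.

3

"it" takes "a rope" as antecedent — a donkey pronoun bound across the clause boundary.
Strong reading: for every (c,r) with packed(c,r), inspected(c,r) ∧ coiled(c,r).
Restrictor pairs: (c1,r1) ✓  (c1,r2) ✓  (c1,r3) ✓  (c1,r4) ✓  (c1,r5) ✓  (c2,r1) ✗  (c2,r5) ✓  (c3,r1) ✓  (c3,r2) ✗  (c3,r3) ✓  (c3,r4) ✓  (c3,r5) ✗  (c4,r1) ✓  (c4,r2) ✓  (c4,r3) ✓  (c4,r4) ✓
Counterexamples (restrictor pairs failing the scope): 3.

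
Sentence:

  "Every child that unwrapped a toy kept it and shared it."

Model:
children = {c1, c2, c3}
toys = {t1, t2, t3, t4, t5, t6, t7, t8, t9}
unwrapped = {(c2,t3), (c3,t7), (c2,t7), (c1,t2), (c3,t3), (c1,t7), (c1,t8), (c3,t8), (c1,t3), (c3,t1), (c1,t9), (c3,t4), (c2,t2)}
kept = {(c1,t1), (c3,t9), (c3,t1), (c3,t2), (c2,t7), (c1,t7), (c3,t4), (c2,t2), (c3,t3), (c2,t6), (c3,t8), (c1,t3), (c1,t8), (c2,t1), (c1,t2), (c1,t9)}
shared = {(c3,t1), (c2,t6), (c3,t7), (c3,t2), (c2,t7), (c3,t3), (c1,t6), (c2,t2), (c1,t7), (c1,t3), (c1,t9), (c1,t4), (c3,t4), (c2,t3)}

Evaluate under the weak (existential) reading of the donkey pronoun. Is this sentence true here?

True

"it" takes "a toy" as antecedent — a donkey pronoun bound across the clause boundary.
Weak reading: every child c with some unwrapped-toy has at least one unwrapped-toy t such that kept(c,t) ∧ shared(c,t).
Per child: c1:✓  c2:✓  c3:✓
Every child in the restrictor has a witness.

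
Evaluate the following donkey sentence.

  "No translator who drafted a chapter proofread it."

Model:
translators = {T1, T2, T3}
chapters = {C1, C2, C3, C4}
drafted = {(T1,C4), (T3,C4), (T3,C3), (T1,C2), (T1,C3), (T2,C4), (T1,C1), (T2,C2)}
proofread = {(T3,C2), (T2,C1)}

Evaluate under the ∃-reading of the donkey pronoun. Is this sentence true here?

True

"it" takes "a chapter" as antecedent — a donkey pronoun bound across the clause boundary.
Truth condition: for no (t,c) with drafted(t,c) does proofread(t,c) hold.
Restrictor pairs — does the scope hold? (T1,C1):fails  (T1,C2):fails  (T1,C3):fails  (T1,C4):fails  (T2,C2):fails  (T2,C4):fails  (T3,C3):fails  (T3,C4):fails
Scope holds for no restrictor pair, so the sentence is true.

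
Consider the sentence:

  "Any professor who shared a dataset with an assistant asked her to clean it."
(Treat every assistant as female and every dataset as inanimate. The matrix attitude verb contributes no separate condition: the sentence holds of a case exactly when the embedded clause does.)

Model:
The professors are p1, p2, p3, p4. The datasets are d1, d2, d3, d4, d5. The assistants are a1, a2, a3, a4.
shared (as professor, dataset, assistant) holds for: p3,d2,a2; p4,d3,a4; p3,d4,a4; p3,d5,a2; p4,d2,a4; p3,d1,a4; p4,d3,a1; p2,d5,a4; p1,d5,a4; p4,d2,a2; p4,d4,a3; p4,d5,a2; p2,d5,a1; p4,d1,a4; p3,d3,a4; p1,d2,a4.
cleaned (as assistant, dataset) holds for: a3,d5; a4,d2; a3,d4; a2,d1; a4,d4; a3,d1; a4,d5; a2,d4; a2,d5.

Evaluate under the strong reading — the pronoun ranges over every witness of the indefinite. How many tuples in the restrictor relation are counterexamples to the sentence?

"her" takes "an assistant" as antecedent and "it" takes "a dataset"; both are donkey pronouns co-varying with the restrictor.
Strong reading: for every (p,d,a) with shared(p,d,a), cleaned(a,d).
Restrictor triples: (p1,d2,a4)→cleaned(a4,d2) ✓  (p1,d5,a4)→cleaned(a4,d5) ✓  (p2,d5,a1)→cleaned(a1,d5) ✗  (p2,d5,a4)→cleaned(a4,d5) ✓  (p3,d1,a4)→cleaned(a4,d1) ✗  (p3,d2,a2)→cleaned(a2,d2) ✗  (p3,d3,a4)→cleaned(a4,d3) ✗  (p3,d4,a4)→cleaned(a4,d4) ✓  (p3,d5,a2)→cleaned(a2,d5) ✓  (p4,d1,a4)→cleaned(a4,d1) ✗  (p4,d2,a2)→cleaned(a2,d2) ✗  (p4,d2,a4)→cleaned(a4,d2) ✓  (p4,d3,a1)→cleaned(a1,d3) ✗  (p4,d3,a4)→cleaned(a4,d3) ✗  (p4,d4,a3)→cleaned(a3,d4) ✓  (p4,d5,a2)→cleaned(a2,d5) ✓
Counterexamples (restrictor triples failing the scope): 8.

8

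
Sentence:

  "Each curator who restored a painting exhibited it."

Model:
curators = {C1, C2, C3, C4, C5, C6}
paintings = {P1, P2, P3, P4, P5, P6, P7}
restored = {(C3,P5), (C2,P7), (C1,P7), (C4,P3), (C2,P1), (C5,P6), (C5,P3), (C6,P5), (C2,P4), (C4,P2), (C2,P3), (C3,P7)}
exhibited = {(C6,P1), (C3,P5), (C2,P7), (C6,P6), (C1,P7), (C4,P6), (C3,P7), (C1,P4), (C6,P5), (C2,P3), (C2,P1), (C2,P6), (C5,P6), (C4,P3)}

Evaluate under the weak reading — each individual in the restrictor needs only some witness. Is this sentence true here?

True

"it" takes "a painting" as antecedent — a donkey pronoun bound across the clause boundary.
Weak reading: every curator c with some restored-painting has at least one restored-painting p such that exhibited(c,p).
Per curator: C1:✓  C2:✓  C3:✓  C4:✓  C5:✓  C6:✓
Every curator in the restrictor has a witness.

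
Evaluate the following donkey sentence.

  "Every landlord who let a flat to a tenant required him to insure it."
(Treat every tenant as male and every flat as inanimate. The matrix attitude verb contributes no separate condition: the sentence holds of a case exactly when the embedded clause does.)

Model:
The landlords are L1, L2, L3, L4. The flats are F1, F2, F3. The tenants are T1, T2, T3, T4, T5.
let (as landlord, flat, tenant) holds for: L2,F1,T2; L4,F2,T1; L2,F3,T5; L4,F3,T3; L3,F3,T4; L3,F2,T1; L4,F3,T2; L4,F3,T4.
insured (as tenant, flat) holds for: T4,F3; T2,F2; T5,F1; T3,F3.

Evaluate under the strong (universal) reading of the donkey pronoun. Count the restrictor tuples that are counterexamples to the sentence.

"him" takes "a tenant" as antecedent and "it" takes "a flat"; both are donkey pronouns co-varying with the restrictor.
Strong reading: for every (l,f,t) with let(l,f,t), insured(t,f).
Restrictor triples: (L2,F1,T2)→insured(T2,F1) ✗  (L2,F3,T5)→insured(T5,F3) ✗  (L3,F2,T1)→insured(T1,F2) ✗  (L3,F3,T4)→insured(T4,F3) ✓  (L4,F2,T1)→insured(T1,F2) ✗  (L4,F3,T2)→insured(T2,F3) ✗  (L4,F3,T3)→insured(T3,F3) ✓  (L4,F3,T4)→insured(T4,F3) ✓
Counterexamples (restrictor triples failing the scope): 5.

5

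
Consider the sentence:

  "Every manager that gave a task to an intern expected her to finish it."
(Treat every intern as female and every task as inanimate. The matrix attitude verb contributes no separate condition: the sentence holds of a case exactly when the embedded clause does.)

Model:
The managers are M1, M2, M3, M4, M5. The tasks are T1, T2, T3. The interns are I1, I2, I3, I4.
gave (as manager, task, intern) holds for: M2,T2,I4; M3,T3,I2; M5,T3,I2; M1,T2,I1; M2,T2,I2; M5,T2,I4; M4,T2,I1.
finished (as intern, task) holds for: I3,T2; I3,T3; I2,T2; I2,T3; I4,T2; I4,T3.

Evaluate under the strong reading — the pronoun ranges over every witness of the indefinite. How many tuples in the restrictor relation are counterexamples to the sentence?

"her" takes "an intern" as antecedent and "it" takes "a task"; both are donkey pronouns co-varying with the restrictor.
Strong reading: for every (m,t,i) with gave(m,t,i), finished(i,t).
Restrictor triples: (M1,T2,I1)→finished(I1,T2) ✗  (M2,T2,I2)→finished(I2,T2) ✓  (M2,T2,I4)→finished(I4,T2) ✓  (M3,T3,I2)→finished(I2,T3) ✓  (M4,T2,I1)→finished(I1,T2) ✗  (M5,T2,I4)→finished(I4,T2) ✓  (M5,T3,I2)→finished(I2,T3) ✓
Counterexamples (restrictor triples failing the scope): 2.

2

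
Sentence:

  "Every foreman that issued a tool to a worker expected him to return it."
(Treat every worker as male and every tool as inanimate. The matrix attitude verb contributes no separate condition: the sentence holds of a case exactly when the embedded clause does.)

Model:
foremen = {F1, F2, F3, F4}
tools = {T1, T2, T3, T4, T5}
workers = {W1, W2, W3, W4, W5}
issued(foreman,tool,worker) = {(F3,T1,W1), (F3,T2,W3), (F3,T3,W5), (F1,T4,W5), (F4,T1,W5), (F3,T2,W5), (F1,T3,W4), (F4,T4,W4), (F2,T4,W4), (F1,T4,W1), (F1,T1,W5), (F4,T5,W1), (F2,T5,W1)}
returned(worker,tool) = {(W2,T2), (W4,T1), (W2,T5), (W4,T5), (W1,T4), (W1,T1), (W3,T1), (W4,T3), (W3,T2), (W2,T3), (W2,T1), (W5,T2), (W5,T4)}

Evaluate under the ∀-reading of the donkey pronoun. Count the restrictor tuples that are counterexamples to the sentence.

"him" takes "a worker" as antecedent and "it" takes "a tool"; both are donkey pronouns co-varying with the restrictor.
Strong reading: for every (f,t,w) with issued(f,t,w), returned(w,t).
Restrictor triples: (F1,T1,W5)→returned(W5,T1) ✗  (F1,T3,W4)→returned(W4,T3) ✓  (F1,T4,W1)→returned(W1,T4) ✓  (F1,T4,W5)→returned(W5,T4) ✓  (F2,T4,W4)→returned(W4,T4) ✗  (F2,T5,W1)→returned(W1,T5) ✗  (F3,T1,W1)→returned(W1,T1) ✓  (F3,T2,W3)→returned(W3,T2) ✓  (F3,T2,W5)→returned(W5,T2) ✓  (F3,T3,W5)→returned(W5,T3) ✗  (F4,T1,W5)→returned(W5,T1) ✗  (F4,T4,W4)→returned(W4,T4) ✗  (F4,T5,W1)→returned(W1,T5) ✗
Counterexamples (restrictor triples failing the scope): 7.

7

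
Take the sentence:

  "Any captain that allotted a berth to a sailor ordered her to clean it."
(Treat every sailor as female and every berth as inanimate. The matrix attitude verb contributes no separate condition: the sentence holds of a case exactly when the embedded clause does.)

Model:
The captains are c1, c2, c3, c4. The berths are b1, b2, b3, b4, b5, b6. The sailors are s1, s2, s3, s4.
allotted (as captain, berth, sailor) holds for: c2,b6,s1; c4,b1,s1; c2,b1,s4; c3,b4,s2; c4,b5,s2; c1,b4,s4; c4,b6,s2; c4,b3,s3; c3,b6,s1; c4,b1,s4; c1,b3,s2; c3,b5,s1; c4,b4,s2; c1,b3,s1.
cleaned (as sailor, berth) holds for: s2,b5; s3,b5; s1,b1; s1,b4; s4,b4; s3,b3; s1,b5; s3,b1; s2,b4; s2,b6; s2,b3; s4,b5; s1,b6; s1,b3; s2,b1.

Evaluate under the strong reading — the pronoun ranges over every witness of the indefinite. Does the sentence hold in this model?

False

"her" takes "a sailor" as antecedent and "it" takes "a berth"; both are donkey pronouns co-varying with the restrictor.
Strong reading: for every (c,b,s) with allotted(c,b,s), cleaned(s,b).
Restrictor triples: (c1,b3,s1)→cleaned(s1,b3) ✓  (c1,b3,s2)→cleaned(s2,b3) ✓  (c1,b4,s4)→cleaned(s4,b4) ✓  (c2,b1,s4)→cleaned(s4,b1) ✗  (c2,b6,s1)→cleaned(s1,b6) ✓  (c3,b4,s2)→cleaned(s2,b4) ✓  (c3,b5,s1)→cleaned(s1,b5) ✓  (c3,b6,s1)→cleaned(s1,b6) ✓  (c4,b1,s1)→cleaned(s1,b1) ✓  (c4,b1,s4)→cleaned(s4,b1) ✗  (c4,b3,s3)→cleaned(s3,b3) ✓  (c4,b4,s2)→cleaned(s2,b4) ✓  (c4,b5,s2)→cleaned(s2,b5) ✓  (c4,b6,s2)→cleaned(s2,b6) ✓
Counterexample: (c2,b1,s4) — cleaned(s4,b1) does not hold.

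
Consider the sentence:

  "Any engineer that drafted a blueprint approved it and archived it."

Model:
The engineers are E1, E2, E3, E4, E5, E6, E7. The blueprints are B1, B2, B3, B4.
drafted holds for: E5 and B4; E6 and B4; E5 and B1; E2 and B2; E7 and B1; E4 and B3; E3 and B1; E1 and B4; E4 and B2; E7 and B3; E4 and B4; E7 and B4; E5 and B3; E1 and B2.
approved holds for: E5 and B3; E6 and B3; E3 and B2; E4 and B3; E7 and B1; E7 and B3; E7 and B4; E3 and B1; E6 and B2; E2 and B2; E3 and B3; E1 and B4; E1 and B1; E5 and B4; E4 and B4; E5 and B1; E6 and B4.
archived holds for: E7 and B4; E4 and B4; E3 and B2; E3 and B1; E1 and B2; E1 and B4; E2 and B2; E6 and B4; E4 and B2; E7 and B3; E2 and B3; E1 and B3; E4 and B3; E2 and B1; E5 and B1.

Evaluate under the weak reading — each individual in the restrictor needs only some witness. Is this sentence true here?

True

"it" takes "a blueprint" as antecedent — a donkey pronoun bound across the clause boundary.
Weak reading: every engineer e with some drafted-blueprint has at least one drafted-blueprint b such that approved(e,b) ∧ archived(e,b).
Per engineer: E1:✓  E2:✓  E3:✓  E4:✓  E5:✓  E6:✓  E7:✓
Every engineer in the restrictor has a witness.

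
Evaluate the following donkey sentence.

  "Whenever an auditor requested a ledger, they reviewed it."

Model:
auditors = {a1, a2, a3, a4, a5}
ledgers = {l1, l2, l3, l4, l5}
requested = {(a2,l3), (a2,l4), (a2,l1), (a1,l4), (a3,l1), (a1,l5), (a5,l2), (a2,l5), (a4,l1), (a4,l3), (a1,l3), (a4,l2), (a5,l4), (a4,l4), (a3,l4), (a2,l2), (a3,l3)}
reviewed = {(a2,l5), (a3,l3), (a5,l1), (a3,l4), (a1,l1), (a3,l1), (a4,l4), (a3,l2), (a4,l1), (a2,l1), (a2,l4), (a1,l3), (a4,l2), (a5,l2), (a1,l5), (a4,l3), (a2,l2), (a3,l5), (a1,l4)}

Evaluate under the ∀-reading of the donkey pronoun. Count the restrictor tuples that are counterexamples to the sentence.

2

"it" takes "a ledger" as antecedent — a donkey pronoun bound across the clause boundary.
Strong reading: for every (a,l) with requested(a,l), reviewed(a,l).
Restrictor pairs: (a1,l3) ✓  (a1,l4) ✓  (a1,l5) ✓  (a2,l1) ✓  (a2,l2) ✓  (a2,l3) ✗  (a2,l4) ✓  (a2,l5) ✓  (a3,l1) ✓  (a3,l3) ✓  (a3,l4) ✓  (a4,l1) ✓  (a4,l2) ✓  (a4,l3) ✓  (a4,l4) ✓  (a5,l2) ✓  (a5,l4) ✗
Counterexamples (restrictor pairs failing the scope): 2.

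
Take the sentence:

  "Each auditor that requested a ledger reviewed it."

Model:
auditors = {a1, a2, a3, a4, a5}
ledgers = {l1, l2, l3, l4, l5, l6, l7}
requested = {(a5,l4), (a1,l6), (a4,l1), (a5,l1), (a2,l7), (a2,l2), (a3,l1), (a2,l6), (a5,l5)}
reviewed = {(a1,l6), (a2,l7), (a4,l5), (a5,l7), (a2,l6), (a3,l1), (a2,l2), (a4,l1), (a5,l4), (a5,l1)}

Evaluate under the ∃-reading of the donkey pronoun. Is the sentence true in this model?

"it" takes "a ledger" as antecedent — a donkey pronoun bound across the clause boundary.
Weak reading: every auditor a with some requested-ledger has at least one requested-ledger l such that reviewed(a,l).
Per auditor: a1:✓  a2:✓  a3:✓  a4:✓  a5:✓
Every auditor in the restrictor has a witness.

True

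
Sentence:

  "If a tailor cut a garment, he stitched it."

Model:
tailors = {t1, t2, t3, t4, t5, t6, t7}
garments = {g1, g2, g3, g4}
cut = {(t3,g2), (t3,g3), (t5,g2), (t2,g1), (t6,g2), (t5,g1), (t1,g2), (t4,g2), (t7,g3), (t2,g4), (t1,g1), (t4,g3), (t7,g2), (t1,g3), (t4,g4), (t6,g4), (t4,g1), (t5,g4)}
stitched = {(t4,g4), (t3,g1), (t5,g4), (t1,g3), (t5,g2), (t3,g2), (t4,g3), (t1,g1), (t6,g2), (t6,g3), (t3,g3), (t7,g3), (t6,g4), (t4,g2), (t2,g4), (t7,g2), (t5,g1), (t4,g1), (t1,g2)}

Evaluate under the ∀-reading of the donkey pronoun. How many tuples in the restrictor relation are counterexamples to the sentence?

1

"it" takes "a garment" as antecedent — a donkey pronoun bound across the clause boundary.
Strong reading: for every (t,g) with cut(t,g), stitched(t,g).
Restrictor pairs: (t1,g1) ✓  (t1,g2) ✓  (t1,g3) ✓  (t2,g1) ✗  (t2,g4) ✓  (t3,g2) ✓  (t3,g3) ✓  (t4,g1) ✓  (t4,g2) ✓  (t4,g3) ✓  (t4,g4) ✓  (t5,g1) ✓  (t5,g2) ✓  (t5,g4) ✓  (t6,g2) ✓  (t6,g4) ✓  (t7,g2) ✓  (t7,g3) ✓
Counterexamples (restrictor pairs failing the scope): 1.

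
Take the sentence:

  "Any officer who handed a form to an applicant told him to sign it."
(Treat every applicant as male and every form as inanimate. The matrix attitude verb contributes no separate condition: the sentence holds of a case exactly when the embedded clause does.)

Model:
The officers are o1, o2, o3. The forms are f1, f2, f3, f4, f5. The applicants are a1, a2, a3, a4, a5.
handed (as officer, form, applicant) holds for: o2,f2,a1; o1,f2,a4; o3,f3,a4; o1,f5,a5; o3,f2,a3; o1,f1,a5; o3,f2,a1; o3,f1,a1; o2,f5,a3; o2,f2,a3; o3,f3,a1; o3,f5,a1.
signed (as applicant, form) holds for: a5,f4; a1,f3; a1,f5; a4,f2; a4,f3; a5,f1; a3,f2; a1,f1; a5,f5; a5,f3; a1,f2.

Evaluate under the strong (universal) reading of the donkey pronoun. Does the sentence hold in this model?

"him" takes "an applicant" as antecedent and "it" takes "a form"; both are donkey pronouns co-varying with the restrictor.
Strong reading: for every (o,f,a) with handed(o,f,a), signed(a,f).
Restrictor triples: (o1,f1,a5)→signed(a5,f1) ✓  (o1,f2,a4)→signed(a4,f2) ✓  (o1,f5,a5)→signed(a5,f5) ✓  (o2,f2,a1)→signed(a1,f2) ✓  (o2,f2,a3)→signed(a3,f2) ✓  (o2,f5,a3)→signed(a3,f5) ✗  (o3,f1,a1)→signed(a1,f1) ✓  (o3,f2,a1)→signed(a1,f2) ✓  (o3,f2,a3)→signed(a3,f2) ✓  (o3,f3,a1)→signed(a1,f3) ✓  (o3,f3,a4)→signed(a4,f3) ✓  (o3,f5,a1)→signed(a1,f5) ✓
Counterexample: (o2,f5,a3) — signed(a3,f5) does not hold.

False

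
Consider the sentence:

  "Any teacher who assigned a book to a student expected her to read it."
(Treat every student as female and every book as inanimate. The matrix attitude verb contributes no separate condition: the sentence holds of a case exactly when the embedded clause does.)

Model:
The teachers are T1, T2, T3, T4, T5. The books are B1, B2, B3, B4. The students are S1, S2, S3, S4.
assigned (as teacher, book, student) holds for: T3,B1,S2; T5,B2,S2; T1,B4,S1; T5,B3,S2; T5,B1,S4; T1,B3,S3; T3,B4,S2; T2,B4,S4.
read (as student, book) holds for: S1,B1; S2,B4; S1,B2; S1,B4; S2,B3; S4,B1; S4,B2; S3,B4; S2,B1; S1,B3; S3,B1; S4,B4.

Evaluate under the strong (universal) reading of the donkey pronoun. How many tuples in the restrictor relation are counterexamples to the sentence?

2

"her" takes "a student" as antecedent and "it" takes "a book"; both are donkey pronouns co-varying with the restrictor.
Strong reading: for every (t,b,s) with assigned(t,b,s), read(s,b).
Restrictor triples: (T1,B3,S3)→read(S3,B3) ✗  (T1,B4,S1)→read(S1,B4) ✓  (T2,B4,S4)→read(S4,B4) ✓  (T3,B1,S2)→read(S2,B1) ✓  (T3,B4,S2)→read(S2,B4) ✓  (T5,B1,S4)→read(S4,B1) ✓  (T5,B2,S2)→read(S2,B2) ✗  (T5,B3,S2)→read(S2,B3) ✓
Counterexamples (restrictor triples failing the scope): 2.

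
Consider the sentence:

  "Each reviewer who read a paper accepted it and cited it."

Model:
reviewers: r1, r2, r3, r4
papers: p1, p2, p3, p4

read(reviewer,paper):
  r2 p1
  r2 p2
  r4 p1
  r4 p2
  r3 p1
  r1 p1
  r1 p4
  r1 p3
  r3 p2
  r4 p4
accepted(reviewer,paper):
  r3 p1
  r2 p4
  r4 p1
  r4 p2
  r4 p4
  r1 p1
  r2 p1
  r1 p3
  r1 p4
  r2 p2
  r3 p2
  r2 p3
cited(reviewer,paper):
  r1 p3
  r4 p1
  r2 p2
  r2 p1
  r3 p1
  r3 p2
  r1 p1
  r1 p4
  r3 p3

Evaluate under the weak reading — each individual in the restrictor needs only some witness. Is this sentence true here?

True

"it" takes "a paper" as antecedent — a donkey pronoun bound across the clause boundary.
Weak reading: every reviewer r with some read-paper has at least one read-paper p such that accepted(r,p) ∧ cited(r,p).
Per reviewer: r1:✓  r2:✓  r3:✓  r4:✓
Every reviewer in the restrictor has a witness.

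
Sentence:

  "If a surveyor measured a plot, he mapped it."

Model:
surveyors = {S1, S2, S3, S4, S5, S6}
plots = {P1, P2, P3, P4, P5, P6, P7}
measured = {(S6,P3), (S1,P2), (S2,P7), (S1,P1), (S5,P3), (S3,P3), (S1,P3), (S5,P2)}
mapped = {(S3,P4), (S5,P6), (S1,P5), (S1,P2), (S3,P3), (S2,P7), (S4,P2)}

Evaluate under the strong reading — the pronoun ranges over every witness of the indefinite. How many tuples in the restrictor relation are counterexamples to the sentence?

"it" takes "a plot" as antecedent — a donkey pronoun bound across the clause boundary.
Strong reading: for every (s,p) with measured(s,p), mapped(s,p).
Restrictor pairs: (S1,P1) ✗  (S1,P2) ✓  (S1,P3) ✗  (S2,P7) ✓  (S3,P3) ✓  (S5,P2) ✗  (S5,P3) ✗  (S6,P3) ✗
Counterexamples (restrictor pairs failing the scope): 5.

5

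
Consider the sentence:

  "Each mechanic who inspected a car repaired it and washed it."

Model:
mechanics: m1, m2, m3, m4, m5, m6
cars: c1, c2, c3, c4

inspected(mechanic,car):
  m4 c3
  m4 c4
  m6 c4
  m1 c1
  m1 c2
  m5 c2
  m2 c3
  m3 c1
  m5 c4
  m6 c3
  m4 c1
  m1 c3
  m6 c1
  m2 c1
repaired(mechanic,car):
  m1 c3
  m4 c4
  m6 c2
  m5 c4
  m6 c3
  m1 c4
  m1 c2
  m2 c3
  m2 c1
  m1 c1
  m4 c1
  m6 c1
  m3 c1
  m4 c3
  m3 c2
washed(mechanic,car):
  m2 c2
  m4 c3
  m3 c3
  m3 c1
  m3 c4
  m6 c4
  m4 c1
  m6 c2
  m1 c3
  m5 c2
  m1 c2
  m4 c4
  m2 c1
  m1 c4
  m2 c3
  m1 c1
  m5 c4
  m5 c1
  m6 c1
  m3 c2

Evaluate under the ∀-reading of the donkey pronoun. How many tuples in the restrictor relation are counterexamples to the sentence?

3

"it" takes "a car" as antecedent — a donkey pronoun bound across the clause boundary.
Strong reading: for every (m,c) with inspected(m,c), repaired(m,c) ∧ washed(m,c).
Restrictor pairs: (m1,c1) ✓  (m1,c2) ✓  (m1,c3) ✓  (m2,c1) ✓  (m2,c3) ✓  (m3,c1) ✓  (m4,c1) ✓  (m4,c3) ✓  (m4,c4) ✓  (m5,c2) ✗  (m5,c4) ✓  (m6,c1) ✓  (m6,c3) ✗  (m6,c4) ✗
Counterexamples (restrictor pairs failing the scope): 3.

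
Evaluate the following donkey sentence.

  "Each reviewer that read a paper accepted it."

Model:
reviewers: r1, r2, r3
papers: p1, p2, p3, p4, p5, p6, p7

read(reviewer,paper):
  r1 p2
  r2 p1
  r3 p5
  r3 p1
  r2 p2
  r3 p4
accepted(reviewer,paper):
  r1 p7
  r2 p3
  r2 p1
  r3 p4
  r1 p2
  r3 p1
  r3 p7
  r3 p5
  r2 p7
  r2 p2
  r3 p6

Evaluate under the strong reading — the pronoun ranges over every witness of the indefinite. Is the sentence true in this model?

True

"it" takes "a paper" as antecedent — a donkey pronoun bound across the clause boundary.
Strong reading: for every (r,p) with read(r,p), accepted(r,p).
Restrictor pairs: (r1,p2) ✓  (r2,p1) ✓  (r2,p2) ✓  (r3,p1) ✓  (r3,p4) ✓  (r3,p5) ✓
Every restrictor pair satisfies the scope.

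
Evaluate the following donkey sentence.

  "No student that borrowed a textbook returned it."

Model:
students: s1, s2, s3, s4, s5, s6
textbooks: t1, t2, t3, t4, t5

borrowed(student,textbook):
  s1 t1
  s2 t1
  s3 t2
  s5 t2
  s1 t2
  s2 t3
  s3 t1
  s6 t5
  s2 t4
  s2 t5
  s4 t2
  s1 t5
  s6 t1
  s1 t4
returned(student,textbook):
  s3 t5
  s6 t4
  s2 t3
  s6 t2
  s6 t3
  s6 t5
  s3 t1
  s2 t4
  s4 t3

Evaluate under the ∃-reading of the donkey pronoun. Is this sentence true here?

"it" takes "a textbook" as antecedent — a donkey pronoun bound across the clause boundary.
Truth condition: for no (s,t) with borrowed(s,t) does returned(s,t) hold.
Restrictor pairs — does the scope hold? (s1,t1):fails  (s1,t2):fails  (s1,t4):fails  (s1,t5):fails  (s2,t1):fails  (s2,t3):holds  (s2,t4):holds  (s2,t5):fails  (s3,t1):holds  (s3,t2):fails  (s4,t2):fails  (s5,t2):fails  (s6,t1):fails  (s6,t5):holds
Scope holds for 4 pair(s), so the sentence is false.

False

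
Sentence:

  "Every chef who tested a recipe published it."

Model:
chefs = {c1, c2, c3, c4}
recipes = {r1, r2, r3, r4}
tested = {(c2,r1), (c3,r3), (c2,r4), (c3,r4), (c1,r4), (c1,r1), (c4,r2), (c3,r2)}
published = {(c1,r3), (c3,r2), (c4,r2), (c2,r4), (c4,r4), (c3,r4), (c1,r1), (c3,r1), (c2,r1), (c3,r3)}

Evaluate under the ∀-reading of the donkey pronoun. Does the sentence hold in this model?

False

"it" takes "a recipe" as antecedent — a donkey pronoun bound across the clause boundary.
Strong reading: for every (c,r) with tested(c,r), published(c,r).
Restrictor pairs: (c1,r1) ✓  (c1,r4) ✗  (c2,r1) ✓  (c2,r4) ✓  (c3,r2) ✓  (c3,r3) ✓  (c3,r4) ✓  (c4,r2) ✓
Counterexample: (c1,r4) is in tested but fails the scope.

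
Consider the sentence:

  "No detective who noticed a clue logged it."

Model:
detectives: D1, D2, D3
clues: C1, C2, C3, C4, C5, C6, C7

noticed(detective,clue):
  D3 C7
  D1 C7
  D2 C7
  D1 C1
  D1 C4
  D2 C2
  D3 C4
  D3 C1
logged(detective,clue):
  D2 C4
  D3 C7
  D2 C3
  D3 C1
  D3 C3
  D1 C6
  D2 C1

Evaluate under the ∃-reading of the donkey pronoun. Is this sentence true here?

"it" takes "a clue" as antecedent — a donkey pronoun bound across the clause boundary.
Truth condition: for no (d,c) with noticed(d,c) does logged(d,c) hold.
Restrictor pairs — does the scope hold? (D1,C1):fails  (D1,C4):fails  (D1,C7):fails  (D2,C2):fails  (D2,C7):fails  (D3,C1):holds  (D3,C4):fails  (D3,C7):holds
Scope holds for 2 pair(s), so the sentence is false.

False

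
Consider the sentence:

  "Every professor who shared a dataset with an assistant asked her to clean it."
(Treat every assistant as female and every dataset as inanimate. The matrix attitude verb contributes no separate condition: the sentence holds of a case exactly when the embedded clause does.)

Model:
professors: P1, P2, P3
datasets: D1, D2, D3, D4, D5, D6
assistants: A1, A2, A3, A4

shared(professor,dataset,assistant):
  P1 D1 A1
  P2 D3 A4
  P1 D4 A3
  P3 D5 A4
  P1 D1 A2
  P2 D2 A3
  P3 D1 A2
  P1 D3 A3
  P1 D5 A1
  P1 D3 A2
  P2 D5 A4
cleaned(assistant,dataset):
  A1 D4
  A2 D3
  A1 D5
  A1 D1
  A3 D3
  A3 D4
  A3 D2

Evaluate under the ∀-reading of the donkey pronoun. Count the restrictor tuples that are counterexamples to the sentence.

5

"her" takes "an assistant" as antecedent and "it" takes "a dataset"; both are donkey pronouns co-varying with the restrictor.
Strong reading: for every (p,d,a) with shared(p,d,a), cleaned(a,d).
Restrictor triples: (P1,D1,A1)→cleaned(A1,D1) ✓  (P1,D1,A2)→cleaned(A2,D1) ✗  (P1,D3,A2)→cleaned(A2,D3) ✓  (P1,D3,A3)→cleaned(A3,D3) ✓  (P1,D4,A3)→cleaned(A3,D4) ✓  (P1,D5,A1)→cleaned(A1,D5) ✓  (P2,D2,A3)→cleaned(A3,D2) ✓  (P2,D3,A4)→cleaned(A4,D3) ✗  (P2,D5,A4)→cleaned(A4,D5) ✗  (P3,D1,A2)→cleaned(A2,D1) ✗  (P3,D5,A4)→cleaned(A4,D5) ✗
Counterexamples (restrictor triples failing the scope): 5.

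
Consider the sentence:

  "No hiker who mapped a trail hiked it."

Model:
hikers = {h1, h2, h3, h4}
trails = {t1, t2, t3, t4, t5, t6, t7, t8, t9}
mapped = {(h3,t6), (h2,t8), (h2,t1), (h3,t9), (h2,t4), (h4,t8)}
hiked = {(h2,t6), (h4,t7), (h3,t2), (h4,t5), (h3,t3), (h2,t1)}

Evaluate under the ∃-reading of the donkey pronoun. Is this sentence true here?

False

"it" takes "a trail" as antecedent — a donkey pronoun bound across the clause boundary.
Truth condition: for no (h,t) with mapped(h,t) does hiked(h,t) hold.
Restrictor pairs — does the scope hold? (h2,t1):holds  (h2,t4):fails  (h2,t8):fails  (h3,t6):fails  (h3,t9):fails  (h4,t8):fails
Scope holds for 1 pair(s), so the sentence is false.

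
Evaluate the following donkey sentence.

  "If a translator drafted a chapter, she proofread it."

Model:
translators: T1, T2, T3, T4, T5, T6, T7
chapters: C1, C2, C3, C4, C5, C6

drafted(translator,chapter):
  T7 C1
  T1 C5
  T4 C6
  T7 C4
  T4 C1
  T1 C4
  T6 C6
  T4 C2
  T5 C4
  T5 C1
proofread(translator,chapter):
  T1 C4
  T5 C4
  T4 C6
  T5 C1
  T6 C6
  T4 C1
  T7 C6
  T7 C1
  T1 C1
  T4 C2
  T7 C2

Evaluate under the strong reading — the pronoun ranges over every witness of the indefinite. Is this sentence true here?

False

"it" takes "a chapter" as antecedent — a donkey pronoun bound across the clause boundary.
Strong reading: for every (t,c) with drafted(t,c), proofread(t,c).
Restrictor pairs: (T1,C4) ✓  (T1,C5) ✗  (T4,C1) ✓  (T4,C2) ✓  (T4,C6) ✓  (T5,C1) ✓  (T5,C4) ✓  (T6,C6) ✓  (T7,C1) ✓  (T7,C4) ✗
Counterexample: (T1,C5) is in drafted but fails the scope.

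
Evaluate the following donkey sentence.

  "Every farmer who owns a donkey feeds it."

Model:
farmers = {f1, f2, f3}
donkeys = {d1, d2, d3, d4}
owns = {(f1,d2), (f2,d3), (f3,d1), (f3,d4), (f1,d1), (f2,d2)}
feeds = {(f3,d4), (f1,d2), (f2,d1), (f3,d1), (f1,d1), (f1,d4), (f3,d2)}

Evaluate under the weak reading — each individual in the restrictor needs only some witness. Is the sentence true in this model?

False

"it" takes "a donkey" as antecedent — a donkey pronoun bound across the clause boundary.
Weak reading: every farmer f with some owns-donkey has at least one owns-donkey d such that feeds(f,d).
Per farmer: f1:✓  f2:✗  f3:✓
f2 has no witness among its owns-donkeys.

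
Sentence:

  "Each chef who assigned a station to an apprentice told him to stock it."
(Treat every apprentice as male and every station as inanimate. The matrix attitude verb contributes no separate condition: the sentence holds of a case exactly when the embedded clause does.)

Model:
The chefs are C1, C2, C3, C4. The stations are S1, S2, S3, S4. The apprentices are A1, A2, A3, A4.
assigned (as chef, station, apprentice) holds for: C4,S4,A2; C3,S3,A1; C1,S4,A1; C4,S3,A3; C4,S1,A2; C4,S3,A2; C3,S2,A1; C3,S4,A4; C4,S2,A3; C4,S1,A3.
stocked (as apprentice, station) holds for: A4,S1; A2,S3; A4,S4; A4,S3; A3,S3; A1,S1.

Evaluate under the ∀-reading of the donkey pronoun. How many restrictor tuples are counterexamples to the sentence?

"him" takes "an apprentice" as antecedent and "it" takes "a station"; both are donkey pronouns co-varying with the restrictor.
Strong reading: for every (c,s,a) with assigned(c,s,a), stocked(a,s).
Restrictor triples: (C1,S4,A1)→stocked(A1,S4) ✗  (C3,S2,A1)→stocked(A1,S2) ✗  (C3,S3,A1)→stocked(A1,S3) ✗  (C3,S4,A4)→stocked(A4,S4) ✓  (C4,S1,A2)→stocked(A2,S1) ✗  (C4,S1,A3)→stocked(A3,S1) ✗  (C4,S2,A3)→stocked(A3,S2) ✗  (C4,S3,A2)→stocked(A2,S3) ✓  (C4,S3,A3)→stocked(A3,S3) ✓  (C4,S4,A2)→stocked(A2,S4) ✗
Counterexamples (restrictor triples failing the scope): 7.

7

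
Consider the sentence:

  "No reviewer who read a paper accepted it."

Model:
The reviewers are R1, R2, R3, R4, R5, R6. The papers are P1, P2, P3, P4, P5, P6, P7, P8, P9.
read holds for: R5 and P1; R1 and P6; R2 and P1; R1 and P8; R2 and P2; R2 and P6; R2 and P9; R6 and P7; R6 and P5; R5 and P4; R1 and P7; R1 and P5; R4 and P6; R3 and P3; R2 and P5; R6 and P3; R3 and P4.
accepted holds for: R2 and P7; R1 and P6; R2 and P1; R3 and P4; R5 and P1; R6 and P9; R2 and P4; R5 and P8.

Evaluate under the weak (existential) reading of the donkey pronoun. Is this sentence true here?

False

"it" takes "a paper" as antecedent — a donkey pronoun bound across the clause boundary.
Truth condition: for no (r,p) with read(r,p) does accepted(r,p) hold.
Restrictor pairs — does the scope hold? (R1,P5):fails  (R1,P6):holds  (R1,P7):fails  (R1,P8):fails  (R2,P1):holds  (R2,P2):fails  (R2,P5):fails  (R2,P6):fails  (R2,P9):fails  (R3,P3):fails  (R3,P4):holds  (R4,P6):fails  (R5,P1):holds  (R5,P4):fails  (R6,P3):fails  (R6,P5):fails  (R6,P7):fails
Scope holds for 4 pair(s), so the sentence is false.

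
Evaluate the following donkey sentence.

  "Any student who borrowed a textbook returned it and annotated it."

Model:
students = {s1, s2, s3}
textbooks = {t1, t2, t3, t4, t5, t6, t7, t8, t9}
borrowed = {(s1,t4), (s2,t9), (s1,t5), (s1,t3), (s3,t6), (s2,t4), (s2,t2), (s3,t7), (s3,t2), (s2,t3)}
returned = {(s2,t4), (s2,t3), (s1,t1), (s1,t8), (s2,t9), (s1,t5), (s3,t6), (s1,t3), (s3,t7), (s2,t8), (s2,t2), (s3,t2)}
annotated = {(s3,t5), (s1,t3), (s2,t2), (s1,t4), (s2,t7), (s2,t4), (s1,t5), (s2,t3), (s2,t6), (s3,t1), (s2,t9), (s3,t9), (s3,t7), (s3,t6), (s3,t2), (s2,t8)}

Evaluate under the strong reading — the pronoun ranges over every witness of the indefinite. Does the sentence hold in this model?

False

"it" takes "a textbook" as antecedent — a donkey pronoun bound across the clause boundary.
Strong reading: for every (s,t) with borrowed(s,t), returned(s,t) ∧ annotated(s,t).
Restrictor pairs: (s1,t3) ✓  (s1,t4) ✗  (s1,t5) ✓  (s2,t2) ✓  (s2,t3) ✓  (s2,t4) ✓  (s2,t9) ✓  (s3,t2) ✓  (s3,t6) ✓  (s3,t7) ✓
Counterexample: (s1,t4) is in borrowed but fails the scope.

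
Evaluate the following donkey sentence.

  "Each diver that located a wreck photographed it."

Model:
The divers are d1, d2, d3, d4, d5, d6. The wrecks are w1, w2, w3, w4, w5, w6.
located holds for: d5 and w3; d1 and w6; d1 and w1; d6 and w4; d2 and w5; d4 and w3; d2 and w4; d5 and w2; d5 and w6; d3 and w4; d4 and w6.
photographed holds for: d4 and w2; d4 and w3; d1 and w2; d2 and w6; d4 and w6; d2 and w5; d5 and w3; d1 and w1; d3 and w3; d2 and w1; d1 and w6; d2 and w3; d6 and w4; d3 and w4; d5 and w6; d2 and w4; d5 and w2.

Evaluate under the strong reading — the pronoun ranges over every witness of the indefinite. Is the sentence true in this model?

"it" takes "a wreck" as antecedent — a donkey pronoun bound across the clause boundary.
Strong reading: for every (d,w) with located(d,w), photographed(d,w).
Restrictor pairs: (d1,w1) ✓  (d1,w6) ✓  (d2,w4) ✓  (d2,w5) ✓  (d3,w4) ✓  (d4,w3) ✓  (d4,w6) ✓  (d5,w2) ✓  (d5,w3) ✓  (d5,w6) ✓  (d6,w4) ✓
Every restrictor pair satisfies the scope.

True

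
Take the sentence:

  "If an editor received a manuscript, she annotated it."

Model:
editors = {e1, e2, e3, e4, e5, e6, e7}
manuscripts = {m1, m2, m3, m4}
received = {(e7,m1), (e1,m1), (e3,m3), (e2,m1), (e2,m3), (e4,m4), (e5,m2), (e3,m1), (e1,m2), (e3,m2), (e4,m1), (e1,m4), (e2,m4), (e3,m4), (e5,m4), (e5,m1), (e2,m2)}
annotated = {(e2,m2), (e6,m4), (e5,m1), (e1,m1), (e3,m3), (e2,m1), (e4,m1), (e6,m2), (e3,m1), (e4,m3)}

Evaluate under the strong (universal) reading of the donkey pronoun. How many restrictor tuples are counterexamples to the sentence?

"it" takes "a manuscript" as antecedent — a donkey pronoun bound across the clause boundary.
Strong reading: for every (e,m) with received(e,m), annotated(e,m).
Restrictor pairs: (e1,m1) ✓  (e1,m2) ✗  (e1,m4) ✗  (e2,m1) ✓  (e2,m2) ✓  (e2,m3) ✗  (e2,m4) ✗  (e3,m1) ✓  (e3,m2) ✗  (e3,m3) ✓  (e3,m4) ✗  (e4,m1) ✓  (e4,m4) ✗  (e5,m1) ✓  (e5,m2) ✗  (e5,m4) ✗  (e7,m1) ✗
Counterexamples (restrictor pairs failing the scope): 10.

10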